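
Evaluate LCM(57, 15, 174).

16530

57 = 3 · 19; 15 = 3 · 5; 174 = 2 · 3 · 29
lcm takes max exponent of each prime: 2 · 3 · 5 · 19 · 29 = 16530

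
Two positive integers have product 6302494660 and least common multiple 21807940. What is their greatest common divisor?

From gcd × lcm = ab: gcd = 6302494660 / 21807940 = 289.

289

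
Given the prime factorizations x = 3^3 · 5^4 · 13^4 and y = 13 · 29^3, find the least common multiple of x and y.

11754690114375

max exponent per prime: 3^3 · 5^4 · 13^4 · 29^3 = 11754690114375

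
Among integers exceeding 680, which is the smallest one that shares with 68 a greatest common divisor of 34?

714

68 = 34·2. Any m with gcd(m, 68) = 34 is a multiple of 34, say 34s, with s coprime to 2.
Need s > 680/34, so s ≥ 21. First s ≥ 21 with gcd(s, 2) = 1 is s = 21. Thus m = 34·21 = 714.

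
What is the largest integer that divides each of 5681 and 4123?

Euclid: 5681 = 1·4123 + 1558; 4123 = 2·1558 + 1007; 1558 = 1·1007 + 551; 1007 = 1·551 + 456; 551 = 1·456 + 95; 456 = 4·95 + 76; 95 = 1·76 + 19; 76 = 4·19 + 0. Last nonzero remainder: 19.

19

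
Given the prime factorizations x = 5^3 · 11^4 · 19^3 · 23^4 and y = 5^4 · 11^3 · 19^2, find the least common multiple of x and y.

17563978827236875

max exponent per prime: 5^4 · 11^4 · 19^3 · 23^4 = 17563978827236875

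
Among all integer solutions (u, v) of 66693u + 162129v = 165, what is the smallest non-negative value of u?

3610

Reduce mod 162129: 66693u ≡ 165 (mod 162129). With g = gcd(66693, 162129) = 33 dividing 165, divide through: 2021u ≡ 5 (mod 4913).
Since gcd(2021, 4913) = 1, u ≡ 5·(2021)⁻¹ ≡ 3610 (mod 4913). Smallest non-negative: 3610.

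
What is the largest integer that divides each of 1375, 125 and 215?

1375 = 5³ · 11; 125 = 5³; 215 = 5 · 43
gcd takes min exponent of each prime: 5 = 5

5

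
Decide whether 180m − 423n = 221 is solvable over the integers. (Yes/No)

No

By Bézout, 180m − 423n = 221 has integer solutions iff gcd(180, 423) | 221.
Euclid: 423 = 2·180 + 63; 180 = 2·63 + 54; 63 = 1·54 + 9; 54 = 6·9 + 0. gcd = 9; 221 mod 9 = 5. No.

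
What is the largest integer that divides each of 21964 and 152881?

289

Euclid: 152881 = 6·21964 + 21097; 21964 = 1·21097 + 867; 21097 = 24·867 + 289; 867 = 3·289 + 0. Last nonzero remainder: 289.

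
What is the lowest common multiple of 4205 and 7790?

6551390

gcd first: 7790 = 1·4205 + 3585; 4205 = 1·3585 + 620; 3585 = 5·620 + 485; 620 = 1·485 + 135; 485 = 3·135 + 80; 135 = 1·80 + 55; 80 = 1·55 + 25; 55 = 2·25 + 5; 25 = 5·5 + 0 → gcd = 5
lcm = 4205·7790/gcd = 32756950/5 = 6551390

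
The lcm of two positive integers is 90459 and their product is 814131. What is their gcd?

9

From gcd × lcm = pq: gcd = 814131 / 90459 = 9.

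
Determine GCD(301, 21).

Euclid: 301 = 14·21 + 7; 21 = 3·7 + 0. Last nonzero remainder: 7.

7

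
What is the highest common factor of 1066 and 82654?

1066 = 2 · 13 · 41
82654 = 2 · 11 · 13 · 17²
Common: 2 · 13 = 26

26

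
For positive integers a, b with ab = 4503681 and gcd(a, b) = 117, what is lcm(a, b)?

38493

Since gcd(a,b)·lcm(a,b) = ab, lcm = 4503681/117 = 38493.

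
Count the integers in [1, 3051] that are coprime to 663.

Prime factors of 663: 3, 13, 17. Count integers ≤ 3051 divisible by none of them.
By inclusion–exclusion: 3051 − ⌊3051/3⌋ − ⌊3051/13⌋ − ⌊3051/17⌋ + ⌊3051/39⌋ + ⌊3051/51⌋ + ⌊3051/221⌋ − ⌊3051/663⌋ = 1767.

1767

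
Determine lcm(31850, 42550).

27104350

31850 = 2 · 5² · 7² · 13; 42550 = 2 · 5² · 23 · 37
max exponents: 2 · 5² · 7² · 13 · 23 · 37 = 27104350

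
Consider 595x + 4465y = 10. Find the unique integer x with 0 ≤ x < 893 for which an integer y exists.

Reduce mod 4465: 595x ≡ 10 (mod 4465). With g = gcd(595, 4465) = 5 dividing 10, divide through: 119x ≡ 2 (mod 893).
Since gcd(119, 893) = 1, x ≡ 2·(119)⁻¹ ≡ 863 (mod 893). Smallest non-negative: 863.

863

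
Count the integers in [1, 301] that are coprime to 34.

Prime factors of 34: 2, 17. Count integers ≤ 301 divisible by none of them.
By inclusion–exclusion: 301 − ⌊301/2⌋ − ⌊301/17⌋ + ⌊301/34⌋ = 142.

142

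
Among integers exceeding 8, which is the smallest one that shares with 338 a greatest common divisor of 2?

338 = 2·169. Any t with gcd(t, 338) = 2 is a multiple of 2, say 2s, with s coprime to 169.
Need s > 8/2, so s ≥ 5. First s ≥ 5 with gcd(s, 169) = 1 is s = 5. Thus t = 2·5 = 10.

10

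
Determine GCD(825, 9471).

33

Euclid: 9471 = 11·825 + 396; 825 = 2·396 + 33; 396 = 12·33 + 0. Last nonzero remainder: 33.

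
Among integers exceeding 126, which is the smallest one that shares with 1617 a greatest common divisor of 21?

1617 = 21·77. Any x with gcd(x, 1617) = 21 is a multiple of 21, say 21s, with s coprime to 77.
Need s > 126/21, so s ≥ 7. First s ≥ 7 with gcd(s, 77) = 1 is s = 8. Thus x = 21·8 = 168.

168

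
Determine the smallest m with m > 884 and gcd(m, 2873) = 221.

Multiples of 221 above 884: 221·5, 221·6, … . Need the cofactor coprime to 2873/221 = 13.
Checking s = 5, 6, … the first with gcd(s, 13) = 1 is s = 5, giving 1105.

1105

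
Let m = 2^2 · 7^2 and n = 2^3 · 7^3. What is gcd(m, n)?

min exponent per shared prime: 2^2 · 7^2 = 196

196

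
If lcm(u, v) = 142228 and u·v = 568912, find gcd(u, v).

4

From gcd × lcm = uv: gcd = 568912 / 142228 = 4.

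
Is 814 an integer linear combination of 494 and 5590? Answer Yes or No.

No

gcd(494, 5590): 5590 = 11·494 + 156; 494 = 3·156 + 26; 156 = 6·26 + 0 → 26
26 does not divide 814, so a solution does not exist.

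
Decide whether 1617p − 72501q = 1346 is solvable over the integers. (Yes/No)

No

By Bézout, 1617p − 72501q = 1346 has integer solutions iff gcd(1617, 72501) | 1346.
Euclid: 72501 = 44·1617 + 1353; 1617 = 1·1353 + 264; 1353 = 5·264 + 33; 264 = 8·33 + 0. gcd = 33; 1346 mod 33 = 26. No.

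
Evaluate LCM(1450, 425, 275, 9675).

104935050

1450 = 2 · 5² · 29; 425 = 5² · 17; 275 = 5² · 11; 9675 = 3² · 5² · 43
lcm takes max exponent of each prime: 2 · 3² · 5² · 11 · 17 · 29 · 43 = 104935050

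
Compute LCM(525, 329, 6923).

24403575

525 = 3 · 5² · 7; 329 = 7 · 47; 6923 = 7 · 23 · 43
lcm takes max exponent of each prime: 3 · 5² · 7 · 23 · 43 · 47 = 24403575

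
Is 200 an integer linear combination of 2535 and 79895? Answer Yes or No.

Yes

By Bézout, 2535s + 79895t = 200 has integer solutions iff gcd(2535, 79895) | 200.
Euclid: 79895 = 31·2535 + 1310; 2535 = 1·1310 + 1225; 1310 = 1·1225 + 85; 1225 = 14·85 + 35; 85 = 2·35 + 15; 35 = 2·15 + 5; 15 = 3·5 + 0. gcd = 5; 200 mod 5 = 0. Yes.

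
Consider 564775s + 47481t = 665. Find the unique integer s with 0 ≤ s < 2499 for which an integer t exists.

665

gcd(564775, 47481) = 19 (Euclid: 564775 = 11·47481 + 42484; 47481 = 1·42484 + 4997; 42484 = 8·4997 + 2508; 4997 = 1·2508 + 2489; 2508 = 1·2489 + 19; 2489 = 131·19 + 0), and 19 | 665.
Extended Euclid: 564775·(19) + 47481·(-226) = 19. Scale by 35: s₀ = 665.
General solution s = s₀ + 2499k; reducing mod 2499 gives s = 665 (and t = -7910).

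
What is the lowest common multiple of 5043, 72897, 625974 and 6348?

27051918927856548

5043 = 3 · 41²; 72897 = 3 · 11 · 47²; 625974 = 2 · 3 · 17² · 19²; 6348 = 2² · 3 · 23²
lcm takes max exponent of each prime: 2² · 3 · 11 · 17² · 19² · 23² · 41² · 47² = 27051918927856548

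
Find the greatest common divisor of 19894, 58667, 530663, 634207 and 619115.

19894 = 2 · 7³ · 29; 58667 = 7 · 17² · 29; 530663 = 7 · 41 · 43²; 634207 = 7³ · 43²; 619115 = 5 · 7³ · 19²
gcd takes min exponent of each prime: 7 = 7

7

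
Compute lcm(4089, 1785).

4089 = 3 · 29 · 47; 1785 = 3 · 5 · 7 · 17
max exponents: 3 · 5 · 7 · 17 · 29 · 47 = 2432955

2432955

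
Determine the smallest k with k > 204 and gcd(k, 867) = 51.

867 = 51·17. Any k with gcd(k, 867) = 51 is a multiple of 51, say 51s, with s coprime to 17.
Need s > 204/51, so s ≥ 5. First s ≥ 5 with gcd(s, 17) = 1 is s = 5. Thus k = 51·5 = 255.

255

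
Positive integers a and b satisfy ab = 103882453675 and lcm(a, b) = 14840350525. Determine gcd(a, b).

7

From gcd × lcm = ab: gcd = 103882453675 / 14840350525 = 7.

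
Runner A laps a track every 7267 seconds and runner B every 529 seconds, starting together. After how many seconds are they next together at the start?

3844243

gcd first: 7267 = 13·529 + 390; 529 = 1·390 + 139; 390 = 2·139 + 112; 139 = 1·112 + 27; 112 = 4·27 + 4; 27 = 6·4 + 3; 4 = 1·3 + 1; 3 = 3·1 + 0 → gcd = 1
lcm = 7267·529/gcd = 3844243/1 = 3844243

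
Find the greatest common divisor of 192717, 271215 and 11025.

gcd(192717, 271215): 271215 = 1·192717 + 78498; 192717 = 2·78498 + 35721; 78498 = 2·35721 + 7056; 35721 = 5·7056 + 441; 7056 = 16·441 + 0 → 441
gcd(441, 11025): 11025 = 25·441 + 0 → 441

441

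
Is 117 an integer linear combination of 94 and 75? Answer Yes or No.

gcd(94, 75): 94 = 1·75 + 19; 75 = 3·19 + 18; 19 = 1·18 + 1; 18 = 18·1 + 0 → 1
1 divides 117, so a solution exists.

Yes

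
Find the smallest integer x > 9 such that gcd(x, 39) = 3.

gcd(x, 39) = 3 forces 3 | x; write x = 3s. Then gcd(3s, 3·13) = 3·gcd(s, 13), so need gcd(s, 13) = 1.
3s > 9 gives s ≥ 4. The least s ≥ 4 coprime to 13 is 4, so x = 3·4 = 12.

12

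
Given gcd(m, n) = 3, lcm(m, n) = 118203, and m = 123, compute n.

Using mn = gcd(m,n)·lcm(m,n) = 3·118203 = 354609, we get n = 354609/123 = 2883.

2883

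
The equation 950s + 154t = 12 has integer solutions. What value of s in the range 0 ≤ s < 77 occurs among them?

36

Euclid: 950 = 6·154 + 26; 154 = 5·26 + 24; 26 = 1·24 + 2; 24 = 12·2 + 0 → gcd = 2; 12 = 2·6.
Back-substitution yields 950·(6) + 154·(-37) = 2, so one solution is s = 6·6 = 36, t = -37·6 = -222.
Solutions in s differ by 154/2 = 77; the one in [0, 77) is 36 mod 77 = 36.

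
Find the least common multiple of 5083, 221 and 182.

lcm(5083, 221) = 5083·221/gcd = 1123343/221 = 5083
lcm(5083, 182) = 5083·182/gcd = 925106/13 = 71162

71162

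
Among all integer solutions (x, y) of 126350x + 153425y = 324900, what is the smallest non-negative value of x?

gcd(126350, 153425) = 9025 (Euclid: 153425 = 1·126350 + 27075; 126350 = 4·27075 + 18050; 27075 = 1·18050 + 9025; 18050 = 2·9025 + 0), and 9025 | 324900.
Extended Euclid: 126350·(-6) + 153425·(5) = 9025. Scale by 36: x₀ = -216.
General solution x = x₀ + 17t; reducing mod 17 gives x = 5 (and y = -2).

5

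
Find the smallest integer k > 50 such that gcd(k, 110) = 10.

Multiples of 10 above 50: 10·6, 10·7, … . Need the cofactor coprime to 110/10 = 11.
Checking s = 6, 7, … the first with gcd(s, 11) = 1 is s = 6, giving 60.

60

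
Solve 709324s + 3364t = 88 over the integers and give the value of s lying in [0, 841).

Euclid: 709324 = 210·3364 + 2884; 3364 = 1·2884 + 480; 2884 = 6·480 + 4; 480 = 120·4 + 0 → gcd = 4; 88 = 4·22.
Back-substitution yields 709324·(7) + 3364·(-1476) = 4, so one solution is s = 7·22 = 154, t = -1476·22 = -32472.
Solutions in s differ by 3364/4 = 841; the one in [0, 841) is 154 mod 841 = 154.

154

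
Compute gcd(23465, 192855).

65

23465 = 5 · 13 · 19²
192855 = 3 · 5 · 13 · 23 · 43
Common: 5 · 13 = 65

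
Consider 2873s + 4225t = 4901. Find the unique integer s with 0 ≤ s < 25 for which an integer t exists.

Reduce mod 4225: 2873s ≡ 4901 (mod 4225). With g = gcd(2873, 4225) = 169 dividing 4901, divide through: 17s ≡ 29 (mod 25).
Since gcd(17, 25) = 1, s ≡ 29·(17)⁻¹ ≡ 12 (mod 25). Smallest non-negative: 12.

12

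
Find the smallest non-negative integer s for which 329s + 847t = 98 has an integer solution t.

Euclid: 847 = 2·329 + 189; 329 = 1·189 + 140; 189 = 1·140 + 49; 140 = 2·49 + 42; 49 = 1·42 + 7; 42 = 6·7 + 0 → gcd = 7; 98 = 7·14.
Back-substitution yields 329·(-18) + 847·(7) = 7, so one solution is s = -18·14 = -252, t = 7·14 = 98.
Solutions in s differ by 847/7 = 121; the one in [0, 121) is -252 mod 121 = 111.

111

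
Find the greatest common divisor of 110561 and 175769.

110561 = 11 · 19 · 23²
175769 = 11 · 19 · 29²
Common: 11 · 19 = 209

209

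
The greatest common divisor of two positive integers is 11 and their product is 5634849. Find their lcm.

512259

Since gcd(a,b)·lcm(a,b) = ab, lcm = 5634849/11 = 512259.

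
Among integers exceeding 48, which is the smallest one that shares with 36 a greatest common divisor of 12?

Multiples of 12 above 48: 12·5, 12·6, … . Need the cofactor coprime to 36/12 = 3.
Checking s = 5, 6, … the first with gcd(s, 3) = 1 is s = 5, giving 60.

60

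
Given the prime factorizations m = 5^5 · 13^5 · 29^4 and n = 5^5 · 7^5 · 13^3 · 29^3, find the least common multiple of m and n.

13792689988077284375

max exponent per prime: 5^5 · 7^5 · 13^5 · 29^4 = 13792689988077284375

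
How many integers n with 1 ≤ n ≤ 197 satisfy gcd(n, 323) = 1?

176

Prime factors of 323: 17, 19. Count integers ≤ 197 divisible by none of them.
By inclusion–exclusion: 197 − ⌊197/17⌋ − ⌊197/19⌋ + ⌊197/323⌋ = 176.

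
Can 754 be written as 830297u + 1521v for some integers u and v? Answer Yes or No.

By Bézout, 830297u + 1521v = 754 has integer solutions iff gcd(830297, 1521) | 754.
Euclid: 830297 = 545·1521 + 1352; 1521 = 1·1352 + 169; 1352 = 8·169 + 0. gcd = 169; 754 mod 169 = 78. No.

No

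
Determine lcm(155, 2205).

68355

155 = 5 · 31; 2205 = 3² · 5 · 7²
max exponents: 3² · 5 · 7² · 31 = 68355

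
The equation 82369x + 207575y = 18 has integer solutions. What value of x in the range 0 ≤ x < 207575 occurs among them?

107022

Reduce mod 207575: 82369x ≡ 18 (mod 207575). With g = gcd(82369, 207575) = 1 dividing 18, divide through: 82369x ≡ 18 (mod 207575).
Since gcd(82369, 207575) = 1, x ≡ 18·(82369)⁻¹ ≡ 107022 (mod 207575). Smallest non-negative: 107022.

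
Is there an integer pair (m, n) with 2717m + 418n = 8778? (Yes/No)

By Bézout, 2717m + 418n = 8778 has integer solutions iff gcd(2717, 418) | 8778.
Euclid: 2717 = 6·418 + 209; 418 = 2·209 + 0. gcd = 209; 8778 mod 209 = 0. Yes.

Yes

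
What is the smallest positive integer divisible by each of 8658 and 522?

gcd first: 8658 = 16·522 + 306; 522 = 1·306 + 216; 306 = 1·216 + 90; 216 = 2·90 + 36; 90 = 2·36 + 18; 36 = 2·18 + 0 → gcd = 18
lcm = 8658·522/gcd = 4519476/18 = 251082

251082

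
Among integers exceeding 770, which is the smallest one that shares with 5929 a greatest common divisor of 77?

5929 = 77·77. Any a with gcd(a, 5929) = 77 is a multiple of 77, say 77s, with s coprime to 77.
Need s > 770/77, so s ≥ 11. First s ≥ 11 with gcd(s, 77) = 1 is s = 12. Thus a = 77·12 = 924.

924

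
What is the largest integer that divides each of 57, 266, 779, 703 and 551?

19

gcd(57, 266): 266 = 4·57 + 38; 57 = 1·38 + 19; 38 = 2·19 + 0 → 19
gcd(19, 779): 779 = 41·19 + 0 → 19
gcd(19, 703): 703 = 37·19 + 0 → 19
gcd(19, 551): 551 = 29·19 + 0 → 19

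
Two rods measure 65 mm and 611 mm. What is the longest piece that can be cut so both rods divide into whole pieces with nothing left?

Euclid: 611 = 9·65 + 26; 65 = 2·26 + 13; 26 = 2·13 + 0. Last nonzero remainder: 13.

13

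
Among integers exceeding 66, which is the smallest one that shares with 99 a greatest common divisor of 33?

gcd(a, 99) = 33 forces 33 | a; write a = 33s. Then gcd(33s, 33·3) = 33·gcd(s, 3), so need gcd(s, 3) = 1.
33s > 66 gives s ≥ 3. The least s ≥ 3 coprime to 3 is 4, so a = 33·4 = 132.

132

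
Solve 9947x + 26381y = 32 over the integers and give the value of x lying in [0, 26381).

gcd(9947, 26381) = 1 (Euclid: 26381 = 2·9947 + 6487; 9947 = 1·6487 + 3460; 6487 = 1·3460 + 3027; 3460 = 1·3027 + 433; 3027 = 6·433 + 429; 433 = 1·429 + 4; 429 = 107·4 + 1; 4 = 4·1 + 0), and 1 | 32.
Extended Euclid: 9947·(-6580) + 26381·(2481) = 1. Scale by 32: x₀ = -210560.
General solution x = x₀ + 26381t; reducing mod 26381 gives x = 488 (and y = -184).

488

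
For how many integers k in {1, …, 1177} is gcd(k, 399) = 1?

Prime factors of 399: 3, 7, 19. Count integers ≤ 1177 divisible by none of them.
By inclusion–exclusion: 1177 − ⌊1177/3⌋ − ⌊1177/7⌋ − ⌊1177/19⌋ + ⌊1177/21⌋ + ⌊1177/57⌋ + ⌊1177/133⌋ − ⌊1177/399⌋ = 638.

638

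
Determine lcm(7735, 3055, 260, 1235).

27629420

7735 = 5 · 7 · 13 · 17; 3055 = 5 · 13 · 47; 260 = 2² · 5 · 13; 1235 = 5 · 13 · 19
lcm takes max exponent of each prime: 2² · 5 · 7 · 13 · 17 · 19 · 47 = 27629420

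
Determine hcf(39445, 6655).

39445 = 5 · 7³ · 23
6655 = 5 · 11³
Common: 5 = 5

5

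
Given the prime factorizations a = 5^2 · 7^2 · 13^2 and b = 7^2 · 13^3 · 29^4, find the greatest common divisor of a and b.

8281

min exponent per shared prime: 7^2 · 13^2 = 8281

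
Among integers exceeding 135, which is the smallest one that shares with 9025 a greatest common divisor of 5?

140

9025 = 5·1805. Any t with gcd(t, 9025) = 5 is a multiple of 5, say 5s, with s coprime to 1805.
Need s > 135/5, so s ≥ 28. First s ≥ 28 with gcd(s, 1805) = 1 is s = 28. Thus t = 5·28 = 140.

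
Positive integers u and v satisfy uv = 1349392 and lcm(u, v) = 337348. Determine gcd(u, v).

4

From gcd × lcm = uv: gcd = 1349392 / 337348 = 4.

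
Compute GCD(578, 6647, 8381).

578 = 2 · 17²; 6647 = 17² · 23; 8381 = 17² · 29
gcd takes min exponent of each prime: 17² = 289

289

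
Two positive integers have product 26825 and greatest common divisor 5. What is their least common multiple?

5365

gcd·lcm = product, so lcm = 26825/5 = 5365.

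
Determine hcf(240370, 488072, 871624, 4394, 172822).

gcd(240370, 488072): 488072 = 2·240370 + 7332; 240370 = 32·7332 + 5746; 7332 = 1·5746 + 1586; 5746 = 3·1586 + 988; 1586 = 1·988 + 598; 988 = 1·598 + 390; 598 = 1·390 + 208; 390 = 1·208 + 182; 208 = 1·182 + 26; 182 = 7·26 + 0 → 26
gcd(26, 871624): 871624 = 33524·26 + 0 → 26
gcd(26, 4394): 4394 = 169·26 + 0 → 26
gcd(26, 172822): 172822 = 6647·26 + 0 → 26

26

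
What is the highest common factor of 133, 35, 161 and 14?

gcd(133, 35): 133 = 3·35 + 28; 35 = 1·28 + 7; 28 = 4·7 + 0 → 7
gcd(7, 161): 161 = 23·7 + 0 → 7
gcd(7, 14): 14 = 2·7 + 0 → 7

7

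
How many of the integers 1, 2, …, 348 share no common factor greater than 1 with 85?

85 = 5·17. Inclusion–exclusion on these primes:
348 − ⌊348/5⌋ − ⌊348/17⌋ + ⌊348/85⌋ = 263

263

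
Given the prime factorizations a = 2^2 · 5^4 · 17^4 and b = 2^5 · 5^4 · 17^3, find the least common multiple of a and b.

max exponent per prime: 2^5 · 5^4 · 17^4 = 1670420000

1670420000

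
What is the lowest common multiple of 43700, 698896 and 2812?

lcm(43700, 698896) = 43700·698896/gcd = 30541755200/76 = 401865200
lcm(401865200, 2812) = 401865200·2812/gcd = 1130044942400/76 = 14869012400

14869012400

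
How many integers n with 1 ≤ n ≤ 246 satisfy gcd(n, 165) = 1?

Prime factors of 165: 3, 5, 11. Count integers ≤ 246 divisible by none of them.
By inclusion–exclusion: 246 − ⌊246/3⌋ − ⌊246/5⌋ − ⌊246/11⌋ + ⌊246/15⌋ + ⌊246/33⌋ + ⌊246/55⌋ − ⌊246/165⌋ = 119.

119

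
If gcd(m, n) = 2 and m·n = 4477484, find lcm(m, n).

For any two positive integers, gcd × lcm equals their product. Hence lcm = 4477484 / 2 = 2238742.

2238742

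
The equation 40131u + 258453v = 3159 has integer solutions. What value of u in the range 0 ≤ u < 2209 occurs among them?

1140

Reduce mod 258453: 40131u ≡ 3159 (mod 258453). With g = gcd(40131, 258453) = 117 dividing 3159, divide through: 343u ≡ 27 (mod 2209).
Since gcd(343, 2209) = 1, u ≡ 27·(343)⁻¹ ≡ 1140 (mod 2209). Smallest non-negative: 1140.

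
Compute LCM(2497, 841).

gcd first: 2497 = 2·841 + 815; 841 = 1·815 + 26; 815 = 31·26 + 9; 26 = 2·9 + 8; 9 = 1·8 + 1; 8 = 8·1 + 0 → gcd = 1
lcm = 2497·841/gcd = 2099977/1 = 2099977

2099977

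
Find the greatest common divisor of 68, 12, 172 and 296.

gcd(68, 12): 68 = 5·12 + 8; 12 = 1·8 + 4; 8 = 2·4 + 0 → 4
gcd(4, 172): 172 = 43·4 + 0 → 4
gcd(4, 296): 296 = 74·4 + 0 → 4

4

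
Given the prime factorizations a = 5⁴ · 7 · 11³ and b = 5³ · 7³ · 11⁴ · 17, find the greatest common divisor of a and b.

min exponent per shared prime: 5³ · 7 · 11³ = 1164625

1164625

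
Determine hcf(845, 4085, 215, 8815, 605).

5

gcd(845, 4085): 4085 = 4·845 + 705; 845 = 1·705 + 140; 705 = 5·140 + 5; 140 = 28·5 + 0 → 5
gcd(5, 215): 215 = 43·5 + 0 → 5
gcd(5, 8815): 8815 = 1763·5 + 0 → 5
gcd(5, 605): 605 = 121·5 + 0 → 5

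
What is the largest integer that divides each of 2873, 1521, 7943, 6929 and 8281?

2873 = 13² · 17; 1521 = 3² · 13²; 7943 = 13² · 47; 6929 = 13² · 41; 8281 = 7² · 13²
gcd takes min exponent of each prime: 13² = 169

169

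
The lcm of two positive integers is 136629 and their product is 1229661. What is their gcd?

9

From gcd × lcm = uv: gcd = 1229661 / 136629 = 9.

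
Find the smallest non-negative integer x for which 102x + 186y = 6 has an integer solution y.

Euclid: 186 = 1·102 + 84; 102 = 1·84 + 18; 84 = 4·18 + 12; 18 = 1·12 + 6; 12 = 2·6 + 0 → gcd = 6; 6 = 6·1.
Back-substitution yields 102·(11) + 186·(-6) = 6, so one solution is x = 11·1 = 11, y = -6·1 = -6.
Solutions in x differ by 186/6 = 31; the one in [0, 31) is 11 mod 31 = 11.

11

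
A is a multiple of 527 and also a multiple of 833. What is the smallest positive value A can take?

25823

gcd first: 833 = 1·527 + 306; 527 = 1·306 + 221; 306 = 1·221 + 85; 221 = 2·85 + 51; 85 = 1·51 + 34; 51 = 1·34 + 17; 34 = 2·17 + 0 → gcd = 17
lcm = 527·833/gcd = 438991/17 = 25823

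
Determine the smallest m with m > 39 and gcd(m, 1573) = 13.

Multiples of 13 above 39: 13·4, 13·5, … . Need the cofactor coprime to 1573/13 = 121.
Checking s = 4, 5, … the first with gcd(s, 121) = 1 is s = 4, giving 52.

52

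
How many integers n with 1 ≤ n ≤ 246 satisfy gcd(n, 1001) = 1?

177

1001 = 7·11·13. Inclusion–exclusion on these primes:
246 − ⌊246/7⌋ − ⌊246/11⌋ − ⌊246/13⌋ + ⌊246/77⌋ + ⌊246/91⌋ + ⌊246/143⌋ − ⌊246/1001⌋ = 177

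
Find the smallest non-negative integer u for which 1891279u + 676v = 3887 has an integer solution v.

Euclid: 1891279 = 2797·676 + 507; 676 = 1·507 + 169; 507 = 3·169 + 0 → gcd = 169; 3887 = 169·23.
Back-substitution yields 1891279·(-1) + 676·(2798) = 169, so one solution is u = -1·23 = -23, v = 2798·23 = 64354.
Solutions in u differ by 676/169 = 4; the one in [0, 4) is -23 mod 4 = 1.

1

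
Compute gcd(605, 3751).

121

Euclid: 3751 = 6·605 + 121; 605 = 5·121 + 0. Last nonzero remainder: 121.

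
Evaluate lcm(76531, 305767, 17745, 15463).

76531 = 7 · 13 · 29²; 305767 = 7 · 11² · 19²; 17745 = 3 · 5 · 7 · 13²; 15463 = 7 · 47²
lcm takes max exponent of each prime: 3 · 5 · 7 · 11² · 13² · 19² · 29² · 47² = 1439992690441305

1439992690441305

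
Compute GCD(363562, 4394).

363562 = 2 · 17³ · 37
4394 = 2 · 13³
Common: 2 = 2

2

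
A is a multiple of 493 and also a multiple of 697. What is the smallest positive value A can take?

493 = 17 · 29; 697 = 17 · 41
max exponents: 17 · 29 · 41 = 20213

20213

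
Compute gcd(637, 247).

13

637 = 7² · 13
247 = 13 · 19
Common: 13 = 13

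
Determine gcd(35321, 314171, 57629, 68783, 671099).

1859

gcd(35321, 314171): 314171 = 8·35321 + 31603; 35321 = 1·31603 + 3718; 31603 = 8·3718 + 1859; 3718 = 2·1859 + 0 → 1859
gcd(1859, 57629): 57629 = 31·1859 + 0 → 1859
gcd(1859, 68783): 68783 = 37·1859 + 0 → 1859
gcd(1859, 671099): 671099 = 361·1859 + 0 → 1859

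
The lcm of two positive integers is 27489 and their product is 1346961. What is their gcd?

From gcd × lcm = ab: gcd = 1346961 / 27489 = 49.

49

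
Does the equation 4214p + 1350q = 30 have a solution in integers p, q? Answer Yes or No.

gcd(4214, 1350): 4214 = 3·1350 + 164; 1350 = 8·164 + 38; 164 = 4·38 + 12; 38 = 3·12 + 2; 12 = 6·2 + 0 → 2
2 divides 30, so a solution exists.

Yes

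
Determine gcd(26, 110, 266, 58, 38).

2

gcd(26, 110): 110 = 4·26 + 6; 26 = 4·6 + 2; 6 = 3·2 + 0 → 2
gcd(2, 266): 266 = 133·2 + 0 → 2
gcd(2, 58): 58 = 29·2 + 0 → 2
gcd(2, 38): 38 = 19·2 + 0 → 2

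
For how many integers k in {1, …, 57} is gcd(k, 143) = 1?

48

143 = 11·13. Inclusion–exclusion on these primes:
57 − ⌊57/11⌋ − ⌊57/13⌋ + ⌊57/143⌋ = 48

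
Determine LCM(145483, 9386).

145483 = 13 · 19² · 31; 9386 = 2 · 13 · 19²
max exponents: 2 · 13 · 19² · 31 = 290966

290966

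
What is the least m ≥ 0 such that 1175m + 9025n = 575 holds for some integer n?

277

gcd(1175, 9025) = 25 (Euclid: 9025 = 7·1175 + 800; 1175 = 1·800 + 375; 800 = 2·375 + 50; 375 = 7·50 + 25; 50 = 2·25 + 0), and 25 | 575.
Extended Euclid: 1175·(169) + 9025·(-22) = 25. Scale by 23: m₀ = 3887.
General solution m = m₀ + 361t; reducing mod 361 gives m = 277 (and n = -36).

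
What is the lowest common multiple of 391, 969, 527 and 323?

690897

391 = 17 · 23; 969 = 3 · 17 · 19; 527 = 17 · 31; 323 = 17 · 19
lcm takes max exponent of each prime: 3 · 17 · 19 · 23 · 31 = 690897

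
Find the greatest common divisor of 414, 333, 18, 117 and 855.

414 = 2 · 3² · 23; 333 = 3² · 37; 18 = 2 · 3²; 117 = 3² · 13; 855 = 3² · 5 · 19
gcd takes min exponent of each prime: 3² = 9

9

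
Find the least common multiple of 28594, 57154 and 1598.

2259126158

28594 = 2 · 17 · 29²; 57154 = 2 · 17 · 41²; 1598 = 2 · 17 · 47
lcm takes max exponent of each prime: 2 · 17 · 29² · 41² · 47 = 2259126158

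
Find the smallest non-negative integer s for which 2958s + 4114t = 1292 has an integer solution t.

gcd(2958, 4114) = 34 (Euclid: 4114 = 1·2958 + 1156; 2958 = 2·1156 + 646; 1156 = 1·646 + 510; 646 = 1·510 + 136; 510 = 3·136 + 102; 136 = 1·102 + 34; 102 = 3·34 + 0), and 34 | 1292.
Extended Euclid: 2958·(32) + 4114·(-23) = 34. Scale by 38: s₀ = 1216.
General solution s = s₀ + 121k; reducing mod 121 gives s = 6 (and t = -4).

6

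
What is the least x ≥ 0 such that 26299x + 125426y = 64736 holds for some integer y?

Euclid: 125426 = 4·26299 + 20230; 26299 = 1·20230 + 6069; 20230 = 3·6069 + 2023; 6069 = 3·2023 + 0 → gcd = 2023; 64736 = 2023·32.
Back-substitution yields 26299·(-19) + 125426·(4) = 2023, so one solution is x = -19·32 = -608, y = 4·32 = 128.
Solutions in x differ by 125426/2023 = 62; the one in [0, 62) is -608 mod 62 = 12.

12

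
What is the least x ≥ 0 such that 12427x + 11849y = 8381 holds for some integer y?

gcd(12427, 11849) = 289 (Euclid: 12427 = 1·11849 + 578; 11849 = 20·578 + 289; 578 = 2·289 + 0), and 289 | 8381.
Extended Euclid: 12427·(-20) + 11849·(21) = 289. Scale by 29: x₀ = -580.
General solution x = x₀ + 41t; reducing mod 41 gives x = 35 (and y = -36).

35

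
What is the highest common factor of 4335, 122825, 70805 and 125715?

1445

4335 = 3 · 5 · 17²; 122825 = 5² · 17³; 70805 = 5 · 7² · 17²; 125715 = 3 · 5 · 17² · 29
gcd takes min exponent of each prime: 5 · 17² = 1445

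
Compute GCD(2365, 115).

2365 = 5 · 11 · 43
115 = 5 · 23
Common: 5 = 5

5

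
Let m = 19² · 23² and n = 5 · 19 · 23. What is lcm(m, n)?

954845

max exponent per prime: 5 · 19² · 23² = 954845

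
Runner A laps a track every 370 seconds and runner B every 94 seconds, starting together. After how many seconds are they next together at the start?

17390

gcd first: 370 = 3·94 + 88; 94 = 1·88 + 6; 88 = 14·6 + 4; 6 = 1·4 + 2; 4 = 2·2 + 0 → gcd = 2
lcm = 370·94/gcd = 34780/2 = 17390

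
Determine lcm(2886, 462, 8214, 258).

353555202

lcm(2886, 462) = 2886·462/gcd = 1333332/6 = 222222
lcm(222222, 8214) = 222222·8214/gcd = 1825331508/222 = 8222214
lcm(8222214, 258) = 8222214·258/gcd = 2121331212/6 = 353555202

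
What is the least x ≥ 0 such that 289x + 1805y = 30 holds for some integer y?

150

Reduce mod 1805: 289x ≡ 30 (mod 1805). With g = gcd(289, 1805) = 1 dividing 30, divide through: 289x ≡ 30 (mod 1805).
Since gcd(289, 1805) = 1, x ≡ 30·(289)⁻¹ ≡ 150 (mod 1805). Smallest non-negative: 150.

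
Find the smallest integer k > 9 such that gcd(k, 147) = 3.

12

Multiples of 3 above 9: 3·4, 3·5, … . Need the cofactor coprime to 147/3 = 49.
Checking s = 4, 5, … the first with gcd(s, 49) = 1 is s = 4, giving 12.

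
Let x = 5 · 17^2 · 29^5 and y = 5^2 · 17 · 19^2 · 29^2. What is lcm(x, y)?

max exponent per prime: 5^2 · 17^2 · 19^2 · 29^5 = 53497691600525

53497691600525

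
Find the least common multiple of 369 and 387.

15867

gcd first: 387 = 1·369 + 18; 369 = 20·18 + 9; 18 = 2·9 + 0 → gcd = 9
lcm = 369·387/gcd = 142803/9 = 15867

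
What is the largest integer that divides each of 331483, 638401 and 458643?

331483 = 17² · 31 · 37; 638401 = 17² · 47²; 458643 = 3 · 17² · 23²
gcd takes min exponent of each prime: 17² = 289

289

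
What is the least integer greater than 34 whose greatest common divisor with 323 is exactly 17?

gcd(a, 323) = 17 forces 17 | a; write a = 17s. Then gcd(17s, 17·19) = 17·gcd(s, 19), so need gcd(s, 19) = 1.
17s > 34 gives s ≥ 3. The least s ≥ 3 coprime to 19 is 3, so a = 17·3 = 51.

51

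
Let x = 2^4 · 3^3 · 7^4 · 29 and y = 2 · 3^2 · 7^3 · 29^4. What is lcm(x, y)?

733614486192

max exponent per prime: 2^4 · 3^3 · 7^4 · 29^4 = 733614486192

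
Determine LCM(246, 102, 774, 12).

246 = 2 · 3 · 41; 102 = 2 · 3 · 17; 774 = 2 · 3² · 43; 12 = 2² · 3
lcm takes max exponent of each prime: 2² · 3² · 17 · 41 · 43 = 1078956

1078956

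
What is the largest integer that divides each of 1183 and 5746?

169

1183 = 7 · 13²
5746 = 2 · 13² · 17
Common: 13² = 169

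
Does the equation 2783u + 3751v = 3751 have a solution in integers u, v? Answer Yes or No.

gcd(2783, 3751): 3751 = 1·2783 + 968; 2783 = 2·968 + 847; 968 = 1·847 + 121; 847 = 7·121 + 0 → 121
121 divides 3751, so a solution exists.

Yes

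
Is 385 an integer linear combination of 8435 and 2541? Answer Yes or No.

gcd(8435, 2541): 8435 = 3·2541 + 812; 2541 = 3·812 + 105; 812 = 7·105 + 77; 105 = 1·77 + 28; 77 = 2·28 + 21; 28 = 1·21 + 7; 21 = 3·7 + 0 → 7
7 divides 385, so a solution exists.

Yes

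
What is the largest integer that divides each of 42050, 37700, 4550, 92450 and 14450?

50

gcd(42050, 37700): 42050 = 1·37700 + 4350; 37700 = 8·4350 + 2900; 4350 = 1·2900 + 1450; 2900 = 2·1450 + 0 → 1450
gcd(1450, 4550): 4550 = 3·1450 + 200; 1450 = 7·200 + 50; 200 = 4·50 + 0 → 50
gcd(50, 92450): 92450 = 1849·50 + 0 → 50
gcd(50, 14450): 14450 = 289·50 + 0 → 50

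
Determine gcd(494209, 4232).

1

494209 = 19² · 37²
4232 = 2³ · 23²
Common: 1 = 1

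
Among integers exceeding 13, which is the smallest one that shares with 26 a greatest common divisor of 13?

39

26 = 13·2. Any k with gcd(k, 26) = 13 is a multiple of 13, say 13s, with s coprime to 2.
Need s > 13/13, so s ≥ 2. First s ≥ 2 with gcd(s, 2) = 1 is s = 3. Thus k = 13·3 = 39.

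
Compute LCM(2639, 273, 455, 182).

79170

lcm(2639, 273) = 2639·273/gcd = 720447/91 = 7917
lcm(7917, 455) = 7917·455/gcd = 3602235/91 = 39585
lcm(39585, 182) = 39585·182/gcd = 7204470/91 = 79170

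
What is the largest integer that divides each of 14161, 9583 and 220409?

14161 = 7² · 17²; 9583 = 7 · 37²; 220409 = 7 · 23 · 37²
gcd takes min exponent of each prime: 7 = 7

7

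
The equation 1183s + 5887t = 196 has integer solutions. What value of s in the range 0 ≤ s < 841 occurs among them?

35

gcd(1183, 5887) = 7 (Euclid: 5887 = 4·1183 + 1155; 1183 = 1·1155 + 28; 1155 = 41·28 + 7; 28 = 4·7 + 0), and 7 | 196.
Extended Euclid: 1183·(-209) + 5887·(42) = 7. Scale by 28: s₀ = -5852.
General solution s = s₀ + 841k; reducing mod 841 gives s = 35 (and t = -7).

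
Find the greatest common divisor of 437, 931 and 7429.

19

437 = 19 · 23; 931 = 7² · 19; 7429 = 17 · 19 · 23
gcd takes min exponent of each prime: 19 = 19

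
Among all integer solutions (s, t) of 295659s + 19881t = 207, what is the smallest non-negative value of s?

1610

Euclid: 295659 = 14·19881 + 17325; 19881 = 1·17325 + 2556; 17325 = 6·2556 + 1989; 2556 = 1·1989 + 567; 1989 = 3·567 + 288; 567 = 1·288 + 279; 288 = 1·279 + 9; 279 = 31·9 + 0 → gcd = 9; 207 = 9·23.
Back-substitution yields 295659·(70) + 19881·(-1041) = 9, so one solution is s = 70·23 = 1610, t = -1041·23 = -23943.
Solutions in s differ by 19881/9 = 2209; the one in [0, 2209) is 1610 mod 2209 = 1610.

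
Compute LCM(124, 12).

gcd first: 124 = 10·12 + 4; 12 = 3·4 + 0 → gcd = 4
lcm = 124·12/gcd = 1488/4 = 372

372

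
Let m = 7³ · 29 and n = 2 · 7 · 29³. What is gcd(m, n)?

203

min exponent per shared prime: 7 · 29 = 203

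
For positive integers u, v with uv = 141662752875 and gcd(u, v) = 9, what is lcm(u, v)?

Since gcd(u,v)·lcm(u,v) = uv, lcm = 141662752875/9 = 15740305875.

15740305875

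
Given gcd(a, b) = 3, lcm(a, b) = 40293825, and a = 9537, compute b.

12675

a·b = gcd·lcm = 3·40293825 = 120881475, so b = 120881475/9537 = 12675.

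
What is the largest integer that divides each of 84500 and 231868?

Euclid: 231868 = 2·84500 + 62868; 84500 = 1·62868 + 21632; 62868 = 2·21632 + 19604; 21632 = 1·19604 + 2028; 19604 = 9·2028 + 1352; 2028 = 1·1352 + 676; 1352 = 2·676 + 0. Last nonzero remainder: 676.

676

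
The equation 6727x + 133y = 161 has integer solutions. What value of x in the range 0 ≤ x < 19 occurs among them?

gcd(6727, 133) = 7 (Euclid: 6727 = 50·133 + 77; 133 = 1·77 + 56; 77 = 1·56 + 21; 56 = 2·21 + 14; 21 = 1·14 + 7; 14 = 2·7 + 0), and 7 | 161.
Extended Euclid: 6727·(7) + 133·(-354) = 7. Scale by 23: x₀ = 161.
General solution x = x₀ + 19t; reducing mod 19 gives x = 9 (and y = -454).

9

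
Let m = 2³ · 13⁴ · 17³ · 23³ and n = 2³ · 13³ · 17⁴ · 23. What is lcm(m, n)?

max exponent per prime: 2³ · 13⁴ · 17⁴ · 23³ = 232189507199416

232189507199416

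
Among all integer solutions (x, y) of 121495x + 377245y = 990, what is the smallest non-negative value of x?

1478

Euclid: 377245 = 3·121495 + 12760; 121495 = 9·12760 + 6655; 12760 = 1·6655 + 6105; 6655 = 1·6105 + 550; 6105 = 11·550 + 55; 550 = 10·55 + 0 → gcd = 55; 990 = 55·18.
Back-substitution yields 121495·(-680) + 377245·(219) = 55, so one solution is x = -680·18 = -12240, y = 219·18 = 3942.
Solutions in x differ by 377245/55 = 6859; the one in [0, 6859) is -12240 mod 6859 = 1478.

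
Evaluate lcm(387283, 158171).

387283 = 13 · 31³; 158171 = 13 · 23³
max exponents: 13 · 23³ · 31³ = 4712072261

4712072261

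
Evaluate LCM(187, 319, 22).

10846

187 = 11 · 17; 319 = 11 · 29; 22 = 2 · 11
lcm takes max exponent of each prime: 2 · 11 · 17 · 29 = 10846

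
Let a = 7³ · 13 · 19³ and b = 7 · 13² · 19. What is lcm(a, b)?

397595653

max exponent per prime: 7³ · 13² · 19³ = 397595653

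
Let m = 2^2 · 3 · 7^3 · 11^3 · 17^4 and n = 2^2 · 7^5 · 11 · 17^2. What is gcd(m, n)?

4361588

min exponent per shared prime: 2^2 · 7^3 · 11 · 17^2 = 4361588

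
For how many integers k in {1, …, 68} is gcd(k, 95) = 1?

95 = 5·19. Inclusion–exclusion on these primes:
68 − ⌊68/5⌋ − ⌊68/19⌋ + ⌊68/95⌋ = 52

52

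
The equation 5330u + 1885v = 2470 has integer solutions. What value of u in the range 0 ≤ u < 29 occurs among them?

4

Euclid: 5330 = 2·1885 + 1560; 1885 = 1·1560 + 325; 1560 = 4·325 + 260; 325 = 1·260 + 65; 260 = 4·65 + 0 → gcd = 65; 2470 = 65·38.
Back-substitution yields 5330·(-6) + 1885·(17) = 65, so one solution is u = -6·38 = -228, v = 17·38 = 646.
Solutions in u differ by 1885/65 = 29; the one in [0, 29) is -228 mod 29 = 4.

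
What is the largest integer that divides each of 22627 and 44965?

17

22627 = 11³ · 17
44965 = 5 · 17 · 23²
Common: 17 = 17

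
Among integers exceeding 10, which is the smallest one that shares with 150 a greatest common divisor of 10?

150 = 10·15. Any a with gcd(a, 150) = 10 is a multiple of 10, say 10s, with s coprime to 15.
Need s > 10/10, so s ≥ 2. First s ≥ 2 with gcd(s, 15) = 1 is s = 2. Thus a = 10·2 = 20.

20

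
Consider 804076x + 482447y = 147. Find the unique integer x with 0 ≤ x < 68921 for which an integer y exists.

Euclid: 804076 = 1·482447 + 321629; 482447 = 1·321629 + 160818; 321629 = 1·160818 + 160811; 160818 = 1·160811 + 7; 160811 = 22973·7 + 0 → gcd = 7; 147 = 7·21.
Back-substitution yields 804076·(-3) + 482447·(5) = 7, so one solution is x = -3·21 = -63, y = 5·21 = 105.
Solutions in x differ by 482447/7 = 68921; the one in [0, 68921) is -63 mod 68921 = 68858.

68858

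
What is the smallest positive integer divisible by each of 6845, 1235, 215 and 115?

6845 = 5 · 37²; 1235 = 5 · 13 · 19; 215 = 5 · 43; 115 = 5 · 23
lcm takes max exponent of each prime: 5 · 13 · 19 · 23 · 37² · 43 = 1672117135

1672117135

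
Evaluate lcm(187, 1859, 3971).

11408683

187 = 11 · 17; 1859 = 11 · 13²; 3971 = 11 · 19²
lcm takes max exponent of each prime: 11 · 13² · 17 · 19² = 11408683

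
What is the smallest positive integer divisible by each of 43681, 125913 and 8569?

11868433467

43681 = 11² · 19²; 125913 = 3 · 19 · 47²; 8569 = 11 · 19 · 41
lcm takes max exponent of each prime: 3 · 11² · 19² · 41 · 47² = 11868433467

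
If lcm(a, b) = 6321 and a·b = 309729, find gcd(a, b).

gcd·lcm = product, so gcd = 309729/6321 = 49.

49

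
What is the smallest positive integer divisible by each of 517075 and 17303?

688226825

gcd first: 517075 = 29·17303 + 15288; 17303 = 1·15288 + 2015; 15288 = 7·2015 + 1183; 2015 = 1·1183 + 832; 1183 = 1·832 + 351; 832 = 2·351 + 130; 351 = 2·130 + 91; 130 = 1·91 + 39; 91 = 2·39 + 13; 39 = 3·13 + 0 → gcd = 13
lcm = 517075·17303/gcd = 8946948725/13 = 688226825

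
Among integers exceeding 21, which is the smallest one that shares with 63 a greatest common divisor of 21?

42

63 = 21·3. Any a with gcd(a, 63) = 21 is a multiple of 21, say 21s, with s coprime to 3.
Need s > 21/21, so s ≥ 2. First s ≥ 2 with gcd(s, 3) = 1 is s = 2. Thus a = 21·2 = 42.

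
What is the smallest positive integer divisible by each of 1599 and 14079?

577239

gcd first: 14079 = 8·1599 + 1287; 1599 = 1·1287 + 312; 1287 = 4·312 + 39; 312 = 8·39 + 0 → gcd = 39
lcm = 1599·14079/gcd = 22512321/39 = 577239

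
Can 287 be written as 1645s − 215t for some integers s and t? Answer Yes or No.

No

By Bézout, 1645s − 215t = 287 has integer solutions iff gcd(1645, 215) | 287.
Euclid: 1645 = 7·215 + 140; 215 = 1·140 + 75; 140 = 1·75 + 65; 75 = 1·65 + 10; 65 = 6·10 + 5; 10 = 2·5 + 0. gcd = 5; 287 mod 5 = 2. No.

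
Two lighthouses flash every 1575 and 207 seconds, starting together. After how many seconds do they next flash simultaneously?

gcd first: 1575 = 7·207 + 126; 207 = 1·126 + 81; 126 = 1·81 + 45; 81 = 1·45 + 36; 45 = 1·36 + 9; 36 = 4·9 + 0 → gcd = 9
lcm = 1575·207/gcd = 326025/9 = 36225

36225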